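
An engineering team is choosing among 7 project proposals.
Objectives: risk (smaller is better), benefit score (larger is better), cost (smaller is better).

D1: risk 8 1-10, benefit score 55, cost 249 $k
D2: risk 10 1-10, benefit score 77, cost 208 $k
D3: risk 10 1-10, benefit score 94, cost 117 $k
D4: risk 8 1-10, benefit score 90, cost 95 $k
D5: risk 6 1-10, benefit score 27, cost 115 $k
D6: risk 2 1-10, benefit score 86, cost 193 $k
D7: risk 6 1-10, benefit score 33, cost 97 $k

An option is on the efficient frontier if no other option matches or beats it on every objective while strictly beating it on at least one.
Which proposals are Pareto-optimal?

D3, D4, D6, D7

D1: dominated by D4 (risk 8≤8, benefit score 90≥55, cost 95≤249).
D2: dominated by D3 (risk 10≤10, benefit score 94≥77, cost 117≤208).
D3: not dominated (best benefit score).
D4: not dominated (best cost).
D5: dominated by D7 (risk 6≤6, benefit score 33≥27, cost 97≤115).
D6: not dominated (best risk).
D7: not dominated.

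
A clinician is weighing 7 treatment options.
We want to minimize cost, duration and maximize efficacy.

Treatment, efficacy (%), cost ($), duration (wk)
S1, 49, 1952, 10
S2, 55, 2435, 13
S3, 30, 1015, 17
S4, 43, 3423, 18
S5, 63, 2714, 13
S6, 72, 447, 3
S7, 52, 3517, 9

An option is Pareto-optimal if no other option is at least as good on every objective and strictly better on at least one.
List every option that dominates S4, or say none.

S1: efficacy 49≥43, cost 1952≤3423, duration 10≤18 — dominates S4.
S2: efficacy 55≥43, cost 2435≤3423, duration 13≤18 — dominates S4.
S5: efficacy 63≥43, cost 2714≤3423, duration 13≤18 — dominates S4.
S6: efficacy 72≥43, cost 447≤3423, duration 3≤18 — dominates S4.
Others (S3, S7) are each worse than S4 on at least one objective.

S1, S2, S5, S6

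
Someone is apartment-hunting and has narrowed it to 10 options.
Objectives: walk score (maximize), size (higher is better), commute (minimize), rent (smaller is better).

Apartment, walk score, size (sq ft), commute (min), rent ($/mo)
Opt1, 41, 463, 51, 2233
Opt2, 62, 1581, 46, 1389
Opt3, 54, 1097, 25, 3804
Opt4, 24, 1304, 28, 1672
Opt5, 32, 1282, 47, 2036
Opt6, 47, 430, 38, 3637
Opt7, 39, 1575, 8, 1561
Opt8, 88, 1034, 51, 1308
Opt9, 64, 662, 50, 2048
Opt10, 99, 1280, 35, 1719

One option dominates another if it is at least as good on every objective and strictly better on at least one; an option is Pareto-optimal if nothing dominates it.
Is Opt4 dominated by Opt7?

Yes

Opt7 vs Opt4: walk score 39≥24, size 1575≥1304, commute 8≤28, rent 1561≤1672 — Opt7 is at least as good on every objective with at least one strict improvement.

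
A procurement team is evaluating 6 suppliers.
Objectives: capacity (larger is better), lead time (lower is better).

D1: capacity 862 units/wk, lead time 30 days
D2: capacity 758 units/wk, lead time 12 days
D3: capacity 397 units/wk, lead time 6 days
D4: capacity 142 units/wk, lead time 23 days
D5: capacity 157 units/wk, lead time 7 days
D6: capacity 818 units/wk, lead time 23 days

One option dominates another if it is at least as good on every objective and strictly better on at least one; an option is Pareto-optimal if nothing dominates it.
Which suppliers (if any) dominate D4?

D2: capacity 758≥142, lead time 12≤23 — dominates D4.
D3: capacity 397≥142, lead time 6≤23 — dominates D4.
D5: capacity 157≥142, lead time 7≤23 — dominates D4.
D6: capacity 818≥142, lead time 23≤23 — dominates D4.
Others (D1) are each worse than D4 on at least one objective.

D2, D3, D5, D6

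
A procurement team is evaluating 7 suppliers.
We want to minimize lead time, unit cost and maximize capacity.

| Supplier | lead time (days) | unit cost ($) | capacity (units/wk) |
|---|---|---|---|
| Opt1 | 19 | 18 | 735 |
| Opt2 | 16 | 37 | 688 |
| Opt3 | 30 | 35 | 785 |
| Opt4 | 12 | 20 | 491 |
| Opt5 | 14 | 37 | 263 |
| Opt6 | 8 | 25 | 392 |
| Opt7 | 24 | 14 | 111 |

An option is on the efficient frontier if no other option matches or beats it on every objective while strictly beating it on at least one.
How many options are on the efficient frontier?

Opt1: not dominated.
Opt2: not dominated.
Opt3: not dominated (best capacity).
Opt4: not dominated.
Opt5: dominated by Opt4 (lead time 12≤14, unit cost 20≤37, capacity 491≥263).
Opt6: not dominated (best lead time).
Opt7: not dominated (best unit cost).
Pareto-optimal: Opt1, Opt2, Opt3, Opt4, Opt6, Opt7 → 6.

6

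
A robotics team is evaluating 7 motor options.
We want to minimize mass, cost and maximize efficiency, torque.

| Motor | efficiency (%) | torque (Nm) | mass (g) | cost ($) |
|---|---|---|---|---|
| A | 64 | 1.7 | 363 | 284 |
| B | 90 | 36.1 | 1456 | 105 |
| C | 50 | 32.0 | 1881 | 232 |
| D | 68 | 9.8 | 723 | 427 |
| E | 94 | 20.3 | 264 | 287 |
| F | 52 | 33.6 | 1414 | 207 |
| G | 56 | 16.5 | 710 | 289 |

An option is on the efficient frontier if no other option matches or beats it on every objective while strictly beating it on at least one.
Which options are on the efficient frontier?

A: not dominated.
B: not dominated (best torque).
C: dominated by B (efficiency 90≥50, torque 36.1≥32.0, mass 1456≤1881, cost 105≤232).
D: dominated by E (efficiency 94≥68, torque 20.3≥9.8, mass 264≤723, cost 287≤427).
E: not dominated (best efficiency).
F: not dominated.
G: dominated by E (efficiency 94≥56, torque 20.3≥16.5, mass 264≤710, cost 287≤289).

A, B, E, F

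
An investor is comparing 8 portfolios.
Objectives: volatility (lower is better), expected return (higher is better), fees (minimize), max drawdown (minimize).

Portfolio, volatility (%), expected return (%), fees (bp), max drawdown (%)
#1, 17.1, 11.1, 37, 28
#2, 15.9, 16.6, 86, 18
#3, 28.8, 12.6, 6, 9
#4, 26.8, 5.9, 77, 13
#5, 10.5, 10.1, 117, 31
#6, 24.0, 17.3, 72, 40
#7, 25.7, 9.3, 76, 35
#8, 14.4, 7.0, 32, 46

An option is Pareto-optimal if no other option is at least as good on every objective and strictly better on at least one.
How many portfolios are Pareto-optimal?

7

#1: not dominated.
#2: not dominated.
#3: not dominated (best fees).
#4: not dominated.
#5: not dominated (best volatility).
#6: not dominated (best expected return).
#7: dominated by #1 (volatility 17.1≤25.7, expected return 11.1≥9.3, fees 37≤76, max drawdown 28≤35).
#8: not dominated.
Pareto-optimal: #1, #2, #3, #4, #5, #6, #8 → 7.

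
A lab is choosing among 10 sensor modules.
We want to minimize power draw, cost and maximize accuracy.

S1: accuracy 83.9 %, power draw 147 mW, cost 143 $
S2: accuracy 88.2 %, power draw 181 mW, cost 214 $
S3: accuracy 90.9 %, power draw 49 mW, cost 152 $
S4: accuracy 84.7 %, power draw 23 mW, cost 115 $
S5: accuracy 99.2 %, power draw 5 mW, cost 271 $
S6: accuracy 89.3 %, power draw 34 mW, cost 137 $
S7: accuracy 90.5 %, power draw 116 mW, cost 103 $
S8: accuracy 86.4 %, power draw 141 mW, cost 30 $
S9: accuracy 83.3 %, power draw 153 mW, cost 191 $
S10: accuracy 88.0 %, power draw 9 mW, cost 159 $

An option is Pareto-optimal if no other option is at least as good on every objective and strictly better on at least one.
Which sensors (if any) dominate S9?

S1: accuracy 83.9≥83.3, power draw 147≤153, cost 143≤191 — dominates S9.
S3: accuracy 90.9≥83.3, power draw 49≤153, cost 152≤191 — dominates S9.
S4: accuracy 84.7≥83.3, power draw 23≤153, cost 115≤191 — dominates S9.
S6: accuracy 89.3≥83.3, power draw 34≤153, cost 137≤191 — dominates S9.
S7: accuracy 90.5≥83.3, power draw 116≤153, cost 103≤191 — dominates S9.
S8: accuracy 86.4≥83.3, power draw 141≤153, cost 30≤191 — dominates S9.
S10: accuracy 88.0≥83.3, power draw 9≤153, cost 159≤191 — dominates S9.
Others (S2, S5) are each worse than S9 on at least one objective.

S1, S3, S4, S6, S7, S8, S10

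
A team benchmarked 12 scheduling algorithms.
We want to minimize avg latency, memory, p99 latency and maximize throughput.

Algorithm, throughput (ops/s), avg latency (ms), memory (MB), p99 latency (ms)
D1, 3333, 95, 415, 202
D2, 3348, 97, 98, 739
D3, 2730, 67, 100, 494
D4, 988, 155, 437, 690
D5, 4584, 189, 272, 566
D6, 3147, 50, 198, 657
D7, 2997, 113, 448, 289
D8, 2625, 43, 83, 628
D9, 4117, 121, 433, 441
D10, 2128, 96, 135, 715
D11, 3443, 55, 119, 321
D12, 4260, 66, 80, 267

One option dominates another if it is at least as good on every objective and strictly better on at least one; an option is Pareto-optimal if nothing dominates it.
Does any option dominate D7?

D1 vs D7: throughput 3333≥2997, avg latency 95≤113, memory 415≤448, p99 latency 202≤289 — D1 is at least as good on every objective and strictly better on at least one, so D1 dominates D7.

Yes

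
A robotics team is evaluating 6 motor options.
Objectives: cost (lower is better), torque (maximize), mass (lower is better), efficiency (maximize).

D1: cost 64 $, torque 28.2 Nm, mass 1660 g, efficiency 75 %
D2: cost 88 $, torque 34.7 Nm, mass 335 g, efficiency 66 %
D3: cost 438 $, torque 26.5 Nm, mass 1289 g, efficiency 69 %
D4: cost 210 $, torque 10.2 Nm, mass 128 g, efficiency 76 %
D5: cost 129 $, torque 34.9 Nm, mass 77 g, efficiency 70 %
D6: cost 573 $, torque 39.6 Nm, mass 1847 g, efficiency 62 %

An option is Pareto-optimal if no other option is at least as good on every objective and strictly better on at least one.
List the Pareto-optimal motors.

D1, D2, D4, D5, D6

D1: not dominated (best cost).
D2: not dominated.
D3: dominated by D5 (cost 129≤438, torque 34.9≥26.5, mass 77≤1289, efficiency 70≥69).
D4: not dominated (best efficiency).
D5: not dominated (best mass).
D6: not dominated (best torque).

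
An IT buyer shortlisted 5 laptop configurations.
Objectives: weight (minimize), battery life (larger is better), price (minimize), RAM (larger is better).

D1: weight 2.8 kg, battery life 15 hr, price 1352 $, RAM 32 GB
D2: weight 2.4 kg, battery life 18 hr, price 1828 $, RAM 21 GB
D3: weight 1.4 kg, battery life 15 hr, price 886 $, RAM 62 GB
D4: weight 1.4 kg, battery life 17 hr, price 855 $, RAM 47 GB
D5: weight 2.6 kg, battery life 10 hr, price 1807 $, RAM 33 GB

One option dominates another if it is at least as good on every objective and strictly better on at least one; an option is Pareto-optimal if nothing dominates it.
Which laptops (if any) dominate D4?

D1: worse on weight (2.8 vs 1.4).
D2: worse on weight (2.4 vs 1.4).
D3: worse on battery life (15 vs 17).
D5: worse on weight (2.6 vs 1.4).
No option dominates D4.

none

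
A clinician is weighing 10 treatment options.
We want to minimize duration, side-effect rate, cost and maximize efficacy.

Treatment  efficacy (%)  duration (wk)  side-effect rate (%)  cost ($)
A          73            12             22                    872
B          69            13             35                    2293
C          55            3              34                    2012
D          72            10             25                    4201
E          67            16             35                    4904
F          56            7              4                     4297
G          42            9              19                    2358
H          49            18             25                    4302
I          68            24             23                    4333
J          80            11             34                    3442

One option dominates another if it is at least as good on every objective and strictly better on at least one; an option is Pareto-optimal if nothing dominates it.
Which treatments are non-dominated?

A, C, D, F, G, J

A: not dominated (best cost).
B: dominated by A (efficacy 73≥69, duration 12≤13, side-effect rate 22≤35, cost 872≤2293).
C: not dominated (best duration).
D: not dominated.
E: dominated by A (efficacy 73≥67, duration 12≤16, side-effect rate 22≤35, cost 872≤4904).
F: not dominated (best side-effect rate).
G: not dominated.
H: dominated by A (efficacy 73≥49, duration 12≤18, side-effect rate 22≤25, cost 872≤4302).
I: dominated by A (efficacy 73≥68, duration 12≤24, side-effect rate 22≤23, cost 872≤4333).
J: not dominated (best efficacy).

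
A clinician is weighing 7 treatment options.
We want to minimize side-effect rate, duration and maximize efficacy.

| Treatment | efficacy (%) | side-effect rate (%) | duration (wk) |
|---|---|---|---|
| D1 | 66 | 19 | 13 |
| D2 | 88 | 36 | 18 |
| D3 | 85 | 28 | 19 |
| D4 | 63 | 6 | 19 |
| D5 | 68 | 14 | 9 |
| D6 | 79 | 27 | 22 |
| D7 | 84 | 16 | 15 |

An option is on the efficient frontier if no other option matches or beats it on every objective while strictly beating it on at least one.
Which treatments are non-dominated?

D2, D3, D4, D5, D7

D1: dominated by D5 (efficacy 68≥66, side-effect rate 14≤19, duration 9≤13).
D2: not dominated (best efficacy).
D3: not dominated.
D4: not dominated (best side-effect rate).
D5: not dominated (best duration).
D6: dominated by D7 (efficacy 84≥79, side-effect rate 16≤27, duration 15≤22).
D7: not dominated.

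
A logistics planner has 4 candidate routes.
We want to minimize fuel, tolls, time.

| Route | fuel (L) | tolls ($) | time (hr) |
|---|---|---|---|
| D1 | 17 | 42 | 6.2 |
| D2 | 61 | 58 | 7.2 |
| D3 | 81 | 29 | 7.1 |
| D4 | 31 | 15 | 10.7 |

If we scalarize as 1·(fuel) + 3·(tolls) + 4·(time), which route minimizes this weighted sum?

D1: 1·17 + 3·42 + 4·6.2 = 167.8
D2: 1·61 + 3·58 + 4·7.2 = 263.8
D3: 1·81 + 3·29 + 4·7.1 = 196.4
D4: 1·31 + 3·15 + 4·10.7 = 118.8
Lowest: D4 at 118.8.

D4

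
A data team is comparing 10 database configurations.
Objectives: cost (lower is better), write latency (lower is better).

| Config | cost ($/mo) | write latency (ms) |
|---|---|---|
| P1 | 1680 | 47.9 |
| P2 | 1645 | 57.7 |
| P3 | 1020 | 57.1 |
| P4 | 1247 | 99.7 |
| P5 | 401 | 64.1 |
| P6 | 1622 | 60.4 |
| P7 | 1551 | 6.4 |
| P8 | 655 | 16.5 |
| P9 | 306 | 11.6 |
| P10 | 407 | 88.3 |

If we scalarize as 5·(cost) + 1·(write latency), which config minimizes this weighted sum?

P9

P1: 5·1680 + 1·47.9 = 8447.9
P2: 5·1645 + 1·57.7 = 8282.7
P3: 5·1020 + 1·57.1 = 5157.1
P4: 5·1247 + 1·99.7 = 6334.7
P5: 5·401 + 1·64.1 = 2069.1
P6: 5·1622 + 1·60.4 = 8170.4
P7: 5·1551 + 1·6.4 = 7761.4
P8: 5·655 + 1·16.5 = 3291.5
P9: 5·306 + 1·11.6 = 1541.6
P10: 5·407 + 1·88.3 = 2123.3
Lowest: P9 at 1541.6.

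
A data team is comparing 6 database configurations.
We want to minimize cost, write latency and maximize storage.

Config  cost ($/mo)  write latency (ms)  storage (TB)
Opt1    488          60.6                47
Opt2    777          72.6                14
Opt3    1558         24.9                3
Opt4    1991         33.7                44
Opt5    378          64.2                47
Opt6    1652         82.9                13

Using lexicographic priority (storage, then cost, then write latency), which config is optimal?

Opt5

First maximize storage: best is 47, kept {Opt1, Opt5}.
Then minimize cost: best is 378, kept {Opt5}.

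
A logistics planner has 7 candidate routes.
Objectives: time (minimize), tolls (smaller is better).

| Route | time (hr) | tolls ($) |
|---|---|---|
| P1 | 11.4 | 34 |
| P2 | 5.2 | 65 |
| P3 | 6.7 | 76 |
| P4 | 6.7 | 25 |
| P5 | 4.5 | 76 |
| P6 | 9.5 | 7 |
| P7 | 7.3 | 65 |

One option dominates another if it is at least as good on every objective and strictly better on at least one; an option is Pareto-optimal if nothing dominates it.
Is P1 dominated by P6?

P6 vs P1: time 9.5≤11.4, tolls 7≤34 — P6 is at least as good on every objective with at least one strict improvement.

Yes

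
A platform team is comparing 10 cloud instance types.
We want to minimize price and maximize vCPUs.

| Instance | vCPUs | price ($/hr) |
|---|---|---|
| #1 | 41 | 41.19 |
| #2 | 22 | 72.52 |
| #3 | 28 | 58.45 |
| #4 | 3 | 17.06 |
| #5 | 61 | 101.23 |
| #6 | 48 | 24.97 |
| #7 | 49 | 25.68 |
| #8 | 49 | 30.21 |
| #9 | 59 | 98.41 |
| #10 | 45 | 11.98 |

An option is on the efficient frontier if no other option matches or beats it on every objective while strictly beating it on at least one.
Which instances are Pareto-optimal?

#1: dominated by #6 (vCPUs 48≥41, price 24.97≤41.19).
#2: dominated by #1 (vCPUs 41≥22, price 41.19≤72.52).
#3: dominated by #1 (vCPUs 41≥28, price 41.19≤58.45).
#4: dominated by #10 (vCPUs 45≥3, price 11.98≤17.06).
#5: not dominated (best vCPUs).
#6: not dominated.
#7: not dominated.
#8: dominated by #7 (vCPUs 49≥49, price 25.68≤30.21).
#9: not dominated.
#10: not dominated (best price).

#5, #6, #7, #9, #10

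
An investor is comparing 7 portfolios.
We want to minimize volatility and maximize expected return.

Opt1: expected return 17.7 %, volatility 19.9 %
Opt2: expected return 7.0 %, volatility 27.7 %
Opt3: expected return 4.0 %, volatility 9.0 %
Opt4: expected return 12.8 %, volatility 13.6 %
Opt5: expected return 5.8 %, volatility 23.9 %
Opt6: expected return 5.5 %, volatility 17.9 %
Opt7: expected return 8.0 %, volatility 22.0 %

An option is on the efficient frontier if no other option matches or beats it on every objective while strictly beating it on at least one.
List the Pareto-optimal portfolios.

Opt1: not dominated (best expected return).
Opt2: dominated by Opt1 (expected return 17.7≥7.0, volatility 19.9≤27.7).
Opt3: not dominated (best volatility).
Opt4: not dominated.
Opt5: dominated by Opt1 (expected return 17.7≥5.8, volatility 19.9≤23.9).
Opt6: dominated by Opt4 (expected return 12.8≥5.5, volatility 13.6≤17.9).
Opt7: dominated by Opt1 (expected return 17.7≥8.0, volatility 19.9≤22.0).

Opt1, Opt3, Opt4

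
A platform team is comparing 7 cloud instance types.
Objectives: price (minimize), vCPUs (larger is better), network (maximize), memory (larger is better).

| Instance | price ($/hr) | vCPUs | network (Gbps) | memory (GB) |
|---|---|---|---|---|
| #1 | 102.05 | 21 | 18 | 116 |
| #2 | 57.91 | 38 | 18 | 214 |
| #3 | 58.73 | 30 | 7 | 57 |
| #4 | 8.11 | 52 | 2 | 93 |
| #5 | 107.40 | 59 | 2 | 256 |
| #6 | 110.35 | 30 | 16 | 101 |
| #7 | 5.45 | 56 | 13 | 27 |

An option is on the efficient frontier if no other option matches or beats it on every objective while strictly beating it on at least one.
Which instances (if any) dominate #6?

#2: price 57.91≤110.35, vCPUs 38≥30, network 18≥16, memory 214≥101 — dominates #6.
Others (#1, #3, #4, #5, #7) are each worse than #6 on at least one objective.

#2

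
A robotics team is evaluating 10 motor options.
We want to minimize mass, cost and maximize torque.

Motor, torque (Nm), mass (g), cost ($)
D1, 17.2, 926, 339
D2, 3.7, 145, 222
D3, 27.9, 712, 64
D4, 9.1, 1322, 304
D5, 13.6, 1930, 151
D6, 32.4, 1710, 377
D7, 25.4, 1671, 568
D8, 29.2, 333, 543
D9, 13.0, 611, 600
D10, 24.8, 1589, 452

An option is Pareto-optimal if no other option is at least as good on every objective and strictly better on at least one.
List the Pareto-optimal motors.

D1: dominated by D3 (torque 27.9≥17.2, mass 712≤926, cost 64≤339).
D2: not dominated (best mass).
D3: not dominated (best cost).
D4: dominated by D3 (torque 27.9≥9.1, mass 712≤1322, cost 64≤304).
D5: dominated by D3 (torque 27.9≥13.6, mass 712≤1930, cost 64≤151).
D6: not dominated (best torque).
D7: dominated by D3 (torque 27.9≥25.4, mass 712≤1671, cost 64≤568).
D8: not dominated.
D9: dominated by D8 (torque 29.2≥13.0, mass 333≤611, cost 543≤600).
D10: dominated by D3 (torque 27.9≥24.8, mass 712≤1589, cost 64≤452).

D2, D3, D6, D8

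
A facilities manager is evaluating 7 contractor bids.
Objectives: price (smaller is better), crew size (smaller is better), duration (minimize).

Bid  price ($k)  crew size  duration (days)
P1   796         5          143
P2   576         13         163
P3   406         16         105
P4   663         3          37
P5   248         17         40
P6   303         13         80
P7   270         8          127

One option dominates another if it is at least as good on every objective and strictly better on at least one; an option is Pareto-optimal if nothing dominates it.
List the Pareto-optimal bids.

P4, P5, P6, P7

P1: dominated by P4 (price 663≤796, crew size 3≤5, duration 37≤143).
P2: dominated by P6 (price 303≤576, crew size 13≤13, duration 80≤163).
P3: dominated by P6 (price 303≤406, crew size 13≤16, duration 80≤105).
P4: not dominated (best crew size).
P5: not dominated (best price).
P6: not dominated.
P7: not dominated.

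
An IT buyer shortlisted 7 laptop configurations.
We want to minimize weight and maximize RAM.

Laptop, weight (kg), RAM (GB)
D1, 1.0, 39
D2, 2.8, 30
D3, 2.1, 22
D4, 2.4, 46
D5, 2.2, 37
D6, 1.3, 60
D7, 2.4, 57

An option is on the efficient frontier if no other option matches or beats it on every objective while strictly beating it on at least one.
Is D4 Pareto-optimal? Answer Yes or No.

D6 vs D4: weight 1.3≤2.4, RAM 60≥46 — D6 is at least as good on every objective and strictly better on at least one, so D6 dominates D4.

No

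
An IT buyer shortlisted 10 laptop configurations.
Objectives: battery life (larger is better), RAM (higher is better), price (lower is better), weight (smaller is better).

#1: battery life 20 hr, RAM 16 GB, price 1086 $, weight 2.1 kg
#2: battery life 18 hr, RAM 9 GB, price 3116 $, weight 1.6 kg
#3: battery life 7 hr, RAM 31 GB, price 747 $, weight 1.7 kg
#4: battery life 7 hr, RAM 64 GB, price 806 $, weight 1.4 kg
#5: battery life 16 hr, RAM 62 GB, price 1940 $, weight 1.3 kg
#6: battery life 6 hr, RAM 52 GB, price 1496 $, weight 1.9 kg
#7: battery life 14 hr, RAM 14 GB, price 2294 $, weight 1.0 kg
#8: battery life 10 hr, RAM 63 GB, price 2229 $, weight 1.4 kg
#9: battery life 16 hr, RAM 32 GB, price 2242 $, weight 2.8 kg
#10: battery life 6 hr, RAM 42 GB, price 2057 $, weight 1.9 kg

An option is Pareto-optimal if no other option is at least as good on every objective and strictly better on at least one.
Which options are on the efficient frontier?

#1: not dominated (best battery life).
#2: not dominated.
#3: not dominated (best price).
#4: not dominated (best RAM).
#5: not dominated.
#6: dominated by #4 (battery life 7≥6, RAM 64≥52, price 806≤1496, weight 1.4≤1.9).
#7: not dominated (best weight).
#8: not dominated.
#9: dominated by #5 (battery life 16≥16, RAM 62≥32, price 1940≤2242, weight 1.3≤2.8).
#10: dominated by #4 (battery life 7≥6, RAM 64≥42, price 806≤2057, weight 1.4≤1.9).

#1, #2, #3, #4, #5, #7, #8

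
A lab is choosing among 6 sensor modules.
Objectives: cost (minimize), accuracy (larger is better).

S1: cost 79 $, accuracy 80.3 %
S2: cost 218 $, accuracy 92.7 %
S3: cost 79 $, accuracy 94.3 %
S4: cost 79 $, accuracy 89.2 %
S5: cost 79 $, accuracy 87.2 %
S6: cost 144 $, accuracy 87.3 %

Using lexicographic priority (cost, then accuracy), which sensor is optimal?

First minimize cost: best is 79, kept {S1, S3, S4, S5}.
Then maximize accuracy: best is 94.3, kept {S3}.

S3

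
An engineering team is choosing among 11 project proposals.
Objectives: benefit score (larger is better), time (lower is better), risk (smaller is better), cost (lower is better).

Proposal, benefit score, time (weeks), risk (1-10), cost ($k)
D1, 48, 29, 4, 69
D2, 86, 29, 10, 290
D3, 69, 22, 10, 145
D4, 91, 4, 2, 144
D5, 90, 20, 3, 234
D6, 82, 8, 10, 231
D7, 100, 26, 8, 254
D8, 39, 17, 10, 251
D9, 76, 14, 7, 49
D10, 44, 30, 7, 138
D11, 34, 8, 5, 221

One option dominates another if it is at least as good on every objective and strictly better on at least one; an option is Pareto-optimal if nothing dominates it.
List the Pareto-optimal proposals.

D1, D4, D7, D9

D1: not dominated.
D2: dominated by D4 (benefit score 91≥86, time 4≤29, risk 2≤10, cost 144≤290).
D3: dominated by D4 (benefit score 91≥69, time 4≤22, risk 2≤10, cost 144≤145).
D4: not dominated (best time).
D5: dominated by D4 (benefit score 91≥90, time 4≤20, risk 2≤3, cost 144≤234).
D6: dominated by D4 (benefit score 91≥82, time 4≤8, risk 2≤10, cost 144≤231).
D7: not dominated (best benefit score).
D8: dominated by D4 (benefit score 91≥39, time 4≤17, risk 2≤10, cost 144≤251).
D9: not dominated (best cost).
D10: dominated by D1 (benefit score 48≥44, time 29≤30, risk 4≤7, cost 69≤138).
D11: dominated by D4 (benefit score 91≥34, time 4≤8, risk 2≤5, cost 144≤221).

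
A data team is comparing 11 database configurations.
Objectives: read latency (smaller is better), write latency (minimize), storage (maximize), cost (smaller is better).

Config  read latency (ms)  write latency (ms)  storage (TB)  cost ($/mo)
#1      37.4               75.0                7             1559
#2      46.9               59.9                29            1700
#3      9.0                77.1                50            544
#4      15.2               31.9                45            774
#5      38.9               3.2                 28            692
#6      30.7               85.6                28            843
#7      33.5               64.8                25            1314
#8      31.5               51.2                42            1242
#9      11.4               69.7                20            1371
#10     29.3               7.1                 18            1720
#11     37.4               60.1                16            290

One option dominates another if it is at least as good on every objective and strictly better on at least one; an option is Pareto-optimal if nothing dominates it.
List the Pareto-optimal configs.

#3, #4, #5, #9, #10, #11

#1: dominated by #4 (read latency 15.2≤37.4, write latency 31.9≤75.0, storage 45≥7, cost 774≤1559).
#2: dominated by #4 (read latency 15.2≤46.9, write latency 31.9≤59.9, storage 45≥29, cost 774≤1700).
#3: not dominated (best read latency).
#4: not dominated.
#5: not dominated (best write latency).
#6: dominated by #3 (read latency 9.0≤30.7, write latency 77.1≤85.6, storage 50≥28, cost 544≤843).
#7: dominated by #4 (read latency 15.2≤33.5, write latency 31.9≤64.8, storage 45≥25, cost 774≤1314).
#8: dominated by #4 (read latency 15.2≤31.5, write latency 31.9≤51.2, storage 45≥42, cost 774≤1242).
#9: not dominated.
#10: not dominated.
#11: not dominated (best cost).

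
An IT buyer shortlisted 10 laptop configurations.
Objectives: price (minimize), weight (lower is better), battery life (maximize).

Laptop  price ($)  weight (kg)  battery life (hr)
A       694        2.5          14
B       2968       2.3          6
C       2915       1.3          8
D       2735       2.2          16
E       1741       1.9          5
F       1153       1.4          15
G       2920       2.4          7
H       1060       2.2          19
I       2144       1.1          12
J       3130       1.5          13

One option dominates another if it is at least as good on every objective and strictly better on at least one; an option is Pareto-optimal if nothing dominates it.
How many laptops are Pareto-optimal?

A: not dominated (best price).
B: dominated by C (price 2915≤2968, weight 1.3≤2.3, battery life 8≥6).
C: dominated by I (price 2144≤2915, weight 1.1≤1.3, battery life 12≥8).
D: dominated by H (price 1060≤2735, weight 2.2≤2.2, battery life 19≥16).
E: dominated by F (price 1153≤1741, weight 1.4≤1.9, battery life 15≥5).
F: not dominated.
G: dominated by C (price 2915≤2920, weight 1.3≤2.4, battery life 8≥7).
H: not dominated (best battery life).
I: not dominated (best weight).
J: dominated by F (price 1153≤3130, weight 1.4≤1.5, battery life 15≥13).
Pareto-optimal: A, F, H, I → 4.

4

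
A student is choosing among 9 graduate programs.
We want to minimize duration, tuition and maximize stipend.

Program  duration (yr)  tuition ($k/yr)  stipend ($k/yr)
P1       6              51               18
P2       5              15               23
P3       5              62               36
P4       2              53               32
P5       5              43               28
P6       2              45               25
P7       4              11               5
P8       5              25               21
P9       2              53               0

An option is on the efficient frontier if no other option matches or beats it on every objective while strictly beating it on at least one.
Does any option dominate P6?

No

P1: worse on duration (6 vs 2).
P2: worse on duration (5 vs 2).
P3: worse on duration (5 vs 2).
P4: worse on tuition (53 vs 45).
P5: worse on duration (5 vs 2).
P7: worse on duration (4 vs 2).
P8: worse on duration (5 vs 2).
P9: worse on tuition (53 vs 45).
No option is at least as good as P6 on every objective and strictly better on one.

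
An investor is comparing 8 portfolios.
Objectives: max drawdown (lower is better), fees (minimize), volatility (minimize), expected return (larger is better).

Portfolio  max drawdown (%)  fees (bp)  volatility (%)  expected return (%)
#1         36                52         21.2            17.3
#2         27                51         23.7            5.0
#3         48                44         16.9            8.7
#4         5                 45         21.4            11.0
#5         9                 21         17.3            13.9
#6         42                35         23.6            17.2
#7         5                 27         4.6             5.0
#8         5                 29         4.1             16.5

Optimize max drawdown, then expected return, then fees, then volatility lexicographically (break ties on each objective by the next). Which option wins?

#8

First minimize max drawdown: best is 5, kept {#4, #7, #8}.
Then maximize expected return: best is 16.5, kept {#8}.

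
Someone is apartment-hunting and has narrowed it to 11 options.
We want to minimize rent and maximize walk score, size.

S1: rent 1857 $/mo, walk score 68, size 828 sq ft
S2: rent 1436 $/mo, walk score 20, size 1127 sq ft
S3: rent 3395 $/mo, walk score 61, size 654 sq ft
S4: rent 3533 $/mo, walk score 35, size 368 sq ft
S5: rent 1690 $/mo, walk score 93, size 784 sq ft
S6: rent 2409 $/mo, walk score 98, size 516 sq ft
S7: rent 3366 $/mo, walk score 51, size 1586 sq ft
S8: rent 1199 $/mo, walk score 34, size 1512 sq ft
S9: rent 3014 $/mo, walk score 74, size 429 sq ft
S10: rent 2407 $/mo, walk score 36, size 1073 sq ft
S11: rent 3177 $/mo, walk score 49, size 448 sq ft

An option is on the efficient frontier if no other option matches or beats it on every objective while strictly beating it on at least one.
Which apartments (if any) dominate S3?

S1, S5

S1: rent 1857≤3395, walk score 68≥61, size 828≥654 — dominates S3.
S5: rent 1690≤3395, walk score 93≥61, size 784≥654 — dominates S3.
Others (S2, S4, S6, S7, S8, S9, S10, S11) are each worse than S3 on at least one objective.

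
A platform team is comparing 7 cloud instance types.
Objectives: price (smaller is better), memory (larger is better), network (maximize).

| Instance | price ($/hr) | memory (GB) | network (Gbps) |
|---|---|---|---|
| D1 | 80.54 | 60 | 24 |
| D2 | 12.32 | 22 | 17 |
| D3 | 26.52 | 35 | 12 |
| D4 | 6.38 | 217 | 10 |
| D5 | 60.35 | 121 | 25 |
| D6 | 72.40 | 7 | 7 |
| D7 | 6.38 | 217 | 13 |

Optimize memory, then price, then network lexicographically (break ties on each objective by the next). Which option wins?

D7

First maximize memory: best is 217, kept {D4, D7}.
Then minimize price: best is 6.38, kept {D4, D7}.
Then maximize network: best is 13, kept {D7}.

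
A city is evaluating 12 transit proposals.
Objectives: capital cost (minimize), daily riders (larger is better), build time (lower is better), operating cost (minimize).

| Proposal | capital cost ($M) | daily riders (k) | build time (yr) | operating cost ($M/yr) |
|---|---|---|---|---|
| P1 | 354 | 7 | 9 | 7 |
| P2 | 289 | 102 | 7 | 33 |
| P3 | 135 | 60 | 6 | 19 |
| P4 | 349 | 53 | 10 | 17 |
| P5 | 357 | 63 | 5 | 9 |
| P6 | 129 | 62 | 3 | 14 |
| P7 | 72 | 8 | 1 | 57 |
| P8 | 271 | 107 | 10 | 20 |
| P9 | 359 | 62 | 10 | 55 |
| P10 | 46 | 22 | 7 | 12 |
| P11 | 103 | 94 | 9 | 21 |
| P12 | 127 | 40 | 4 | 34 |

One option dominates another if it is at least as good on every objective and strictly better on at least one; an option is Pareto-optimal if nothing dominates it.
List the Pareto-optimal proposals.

P1: not dominated (best operating cost).
P2: not dominated.
P3: dominated by P6 (capital cost 129≤135, daily riders 62≥60, build time 3≤6, operating cost 14≤19).
P4: dominated by P6 (capital cost 129≤349, daily riders 62≥53, build time 3≤10, operating cost 14≤17).
P5: not dominated.
P6: not dominated.
P7: not dominated (best build time).
P8: not dominated (best daily riders).
P9: dominated by P2 (capital cost 289≤359, daily riders 102≥62, build time 7≤10, operating cost 33≤55).
P10: not dominated (best capital cost).
P11: not dominated.
P12: not dominated.

P1, P2, P5, P6, P7, P8, P10, P11, P12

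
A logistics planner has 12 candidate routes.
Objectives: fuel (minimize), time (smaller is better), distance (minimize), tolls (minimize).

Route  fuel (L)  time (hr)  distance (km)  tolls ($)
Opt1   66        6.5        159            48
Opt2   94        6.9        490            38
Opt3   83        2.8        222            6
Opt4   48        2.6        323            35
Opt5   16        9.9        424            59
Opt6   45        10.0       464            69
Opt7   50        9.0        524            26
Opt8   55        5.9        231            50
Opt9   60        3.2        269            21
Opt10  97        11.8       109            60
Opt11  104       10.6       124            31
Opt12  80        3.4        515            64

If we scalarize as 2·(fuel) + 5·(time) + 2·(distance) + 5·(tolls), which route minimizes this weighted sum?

Opt1: 2·66 + 5·6.5 + 2·159 + 5·48 = 722.5
Opt2: 2·94 + 5·6.9 + 2·490 + 5·38 = 1392.5
Opt3: 2·83 + 5·2.8 + 2·222 + 5·6 = 654.0
Opt4: 2·48 + 5·2.6 + 2·323 + 5·35 = 930.0
Opt5: 2·16 + 5·9.9 + 2·424 + 5·59 = 1224.5
Opt6: 2·45 + 5·10.0 + 2·464 + 5·69 = 1413.0
Opt7: 2·50 + 5·9.0 + 2·524 + 5·26 = 1323.0
Opt8: 2·55 + 5·5.9 + 2·231 + 5·50 = 851.5
Opt9: 2·60 + 5·3.2 + 2·269 + 5·21 = 779.0
Opt10: 2·97 + 5·11.8 + 2·109 + 5·60 = 771.0
Opt11: 2·104 + 5·10.6 + 2·124 + 5·31 = 664.0
Opt12: 2·80 + 5·3.4 + 2·515 + 5·64 = 1527.0
Lowest: Opt3 at 654.0.

Opt3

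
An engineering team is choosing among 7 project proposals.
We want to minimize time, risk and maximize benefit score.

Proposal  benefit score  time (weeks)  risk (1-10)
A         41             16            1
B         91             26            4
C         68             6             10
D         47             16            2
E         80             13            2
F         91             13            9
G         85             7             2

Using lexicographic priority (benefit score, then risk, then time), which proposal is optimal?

B

First maximize benefit score: best is 91, kept {B, F}.
Then minimize risk: best is 4, kept {B}.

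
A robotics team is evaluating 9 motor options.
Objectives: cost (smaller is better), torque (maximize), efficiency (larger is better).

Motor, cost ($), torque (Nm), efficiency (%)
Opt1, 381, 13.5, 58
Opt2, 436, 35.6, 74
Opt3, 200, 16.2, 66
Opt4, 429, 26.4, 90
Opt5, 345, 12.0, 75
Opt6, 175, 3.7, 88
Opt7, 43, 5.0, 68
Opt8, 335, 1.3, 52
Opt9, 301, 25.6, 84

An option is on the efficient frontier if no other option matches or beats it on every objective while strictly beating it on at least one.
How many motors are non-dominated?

6

Opt1: dominated by Opt3 (cost 200≤381, torque 16.2≥13.5, efficiency 66≥58).
Opt2: not dominated (best torque).
Opt3: not dominated.
Opt4: not dominated (best efficiency).
Opt5: dominated by Opt9 (cost 301≤345, torque 25.6≥12.0, efficiency 84≥75).
Opt6: not dominated.
Opt7: not dominated (best cost).
Opt8: dominated by Opt3 (cost 200≤335, torque 16.2≥1.3, efficiency 66≥52).
Opt9: not dominated.
Pareto-optimal: Opt2, Opt3, Opt4, Opt6, Opt7, Opt9 → 6.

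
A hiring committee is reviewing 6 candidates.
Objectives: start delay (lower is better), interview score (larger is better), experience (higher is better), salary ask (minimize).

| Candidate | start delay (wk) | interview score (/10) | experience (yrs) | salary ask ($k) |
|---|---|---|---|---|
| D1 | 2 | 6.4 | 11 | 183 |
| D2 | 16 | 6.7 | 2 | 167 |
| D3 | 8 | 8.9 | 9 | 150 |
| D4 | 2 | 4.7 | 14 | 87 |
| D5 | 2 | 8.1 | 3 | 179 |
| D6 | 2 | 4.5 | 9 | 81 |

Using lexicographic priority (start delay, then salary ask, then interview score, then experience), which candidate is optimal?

First minimize start delay: best is 2, kept {D1, D4, D5, D6}.
Then minimize salary ask: best is 81, kept {D6}.

D6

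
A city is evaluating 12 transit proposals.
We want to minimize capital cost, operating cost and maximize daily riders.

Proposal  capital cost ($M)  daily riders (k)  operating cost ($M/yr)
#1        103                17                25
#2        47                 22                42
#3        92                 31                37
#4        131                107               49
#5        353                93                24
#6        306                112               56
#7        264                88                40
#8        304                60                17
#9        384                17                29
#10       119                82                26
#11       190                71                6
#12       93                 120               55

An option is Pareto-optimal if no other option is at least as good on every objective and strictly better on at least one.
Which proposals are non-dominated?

#1: not dominated.
#2: not dominated (best capital cost).
#3: not dominated.
#4: not dominated.
#5: not dominated.
#6: dominated by #12 (capital cost 93≤306, daily riders 120≥112, operating cost 55≤56).
#7: not dominated.
#8: dominated by #11 (capital cost 190≤304, daily riders 71≥60, operating cost 6≤17).
#9: dominated by #1 (capital cost 103≤384, daily riders 17≥17, operating cost 25≤29).
#10: not dominated.
#11: not dominated (best operating cost).
#12: not dominated (best daily riders).

#1, #2, #3, #4, #5, #7, #10, #11, #12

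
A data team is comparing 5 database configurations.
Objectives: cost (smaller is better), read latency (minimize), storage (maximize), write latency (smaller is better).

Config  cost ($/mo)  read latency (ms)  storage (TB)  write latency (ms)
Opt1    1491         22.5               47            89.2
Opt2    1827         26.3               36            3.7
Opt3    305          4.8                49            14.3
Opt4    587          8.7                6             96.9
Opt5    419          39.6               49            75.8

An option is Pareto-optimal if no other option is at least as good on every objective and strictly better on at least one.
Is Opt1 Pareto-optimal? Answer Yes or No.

No

Opt3 vs Opt1: cost 305≤1491, read latency 4.8≤22.5, storage 49≥47, write latency 14.3≤89.2 — Opt3 is at least as good on every objective and strictly better on at least one, so Opt3 dominates Opt1.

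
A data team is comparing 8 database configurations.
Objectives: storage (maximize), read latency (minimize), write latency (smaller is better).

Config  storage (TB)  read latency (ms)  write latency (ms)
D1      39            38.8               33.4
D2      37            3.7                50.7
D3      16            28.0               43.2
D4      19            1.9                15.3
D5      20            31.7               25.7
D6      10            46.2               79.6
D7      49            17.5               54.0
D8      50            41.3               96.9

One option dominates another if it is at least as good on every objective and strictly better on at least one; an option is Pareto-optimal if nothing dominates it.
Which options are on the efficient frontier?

D1, D2, D4, D5, D7, D8

D1: not dominated.
D2: not dominated.
D3: dominated by D4 (storage 19≥16, read latency 1.9≤28.0, write latency 15.3≤43.2).
D4: not dominated (best read latency).
D5: not dominated.
D6: dominated by D1 (storage 39≥10, read latency 38.8≤46.2, write latency 33.4≤79.6).
D7: not dominated.
D8: not dominated (best storage).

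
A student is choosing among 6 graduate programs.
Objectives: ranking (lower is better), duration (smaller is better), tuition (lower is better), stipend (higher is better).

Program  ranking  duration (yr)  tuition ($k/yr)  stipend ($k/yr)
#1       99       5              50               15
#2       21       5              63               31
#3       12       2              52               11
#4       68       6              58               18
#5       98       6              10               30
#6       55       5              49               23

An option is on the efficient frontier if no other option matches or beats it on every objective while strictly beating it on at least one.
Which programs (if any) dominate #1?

#6

#6: ranking 55≤99, duration 5≤5, tuition 49≤50, stipend 23≥15 — dominates #1.
Others (#2, #3, #4, #5) are each worse than #1 on at least one objective.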